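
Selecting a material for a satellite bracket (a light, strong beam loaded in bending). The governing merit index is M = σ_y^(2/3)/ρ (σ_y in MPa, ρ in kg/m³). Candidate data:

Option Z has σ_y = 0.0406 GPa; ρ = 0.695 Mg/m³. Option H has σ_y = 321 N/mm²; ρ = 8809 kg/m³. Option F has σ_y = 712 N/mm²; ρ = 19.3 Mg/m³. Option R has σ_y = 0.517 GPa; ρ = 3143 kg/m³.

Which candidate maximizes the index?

Normalizing units and computing the index:
  option Z: σ_y = 40.60 MPa, ρ = 695.0 kg/m³
  option H: σ_y = 321.0 MPa, ρ = 8809 kg/m³
  option F: σ_y = 712.0 MPa, ρ = 19300 kg/m³
  option R: σ_y = 517.0 MPa, ρ = 3143 kg/m³
  option R: M = 20.5×10⁻³
  option Z: M = 17.0×10⁻³
  option H: M = 5.32×10⁻³
  option F: M = 4.13×10⁻³
The maximum is for option R.

option R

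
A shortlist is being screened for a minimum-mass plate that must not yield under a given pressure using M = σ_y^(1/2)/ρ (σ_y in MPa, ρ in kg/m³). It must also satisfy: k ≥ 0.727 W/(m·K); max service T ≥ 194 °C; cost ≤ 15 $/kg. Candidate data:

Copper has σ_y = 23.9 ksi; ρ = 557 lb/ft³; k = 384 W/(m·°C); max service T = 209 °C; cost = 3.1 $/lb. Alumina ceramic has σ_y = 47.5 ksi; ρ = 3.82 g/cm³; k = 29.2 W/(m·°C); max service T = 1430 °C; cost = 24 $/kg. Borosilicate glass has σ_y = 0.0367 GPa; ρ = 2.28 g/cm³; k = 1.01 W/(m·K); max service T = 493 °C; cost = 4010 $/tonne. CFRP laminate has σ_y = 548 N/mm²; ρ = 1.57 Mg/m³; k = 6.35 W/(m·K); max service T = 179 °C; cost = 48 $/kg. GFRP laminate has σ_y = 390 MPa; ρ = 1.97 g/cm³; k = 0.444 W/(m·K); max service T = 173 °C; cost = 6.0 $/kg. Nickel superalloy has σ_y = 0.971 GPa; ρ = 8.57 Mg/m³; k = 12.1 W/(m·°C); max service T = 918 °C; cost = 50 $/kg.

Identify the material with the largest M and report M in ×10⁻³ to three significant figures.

borosilicate glass, M = 2.66×10⁻³

Screen on constraints: k ≥ 0.727 W/(m·K); max service T ≥ 194 °C; cost ≤ 15 $/kg. Survivors: copper, borosilicate glass.
After converting to SI:
  copper: σ_y = 164.8 MPa, ρ = 8922 kg/m³
  borosilicate glass: σ_y = 36.70 MPa, ρ = 2280 kg/m³
  borosilicate glass: M = 2.66×10⁻³
  copper: M = 1.44×10⁻³
Borosilicate glass ranks first.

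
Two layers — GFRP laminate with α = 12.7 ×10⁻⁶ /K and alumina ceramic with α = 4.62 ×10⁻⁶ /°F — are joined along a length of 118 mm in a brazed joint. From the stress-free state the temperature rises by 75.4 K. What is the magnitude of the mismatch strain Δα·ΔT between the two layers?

alumina ceramic: α = 4.62×10⁻⁶/°F × 9/5 = 8.32×10⁻⁶/K.
Δα = |12.7 − 8.32|×10⁻⁶/K = 4.38×10⁻⁶/K.
Mismatch strain = Δα·ΔT = 4.38×10⁻⁶ × 75.4 = 3.31×10⁻⁴.

3.31×10⁻⁴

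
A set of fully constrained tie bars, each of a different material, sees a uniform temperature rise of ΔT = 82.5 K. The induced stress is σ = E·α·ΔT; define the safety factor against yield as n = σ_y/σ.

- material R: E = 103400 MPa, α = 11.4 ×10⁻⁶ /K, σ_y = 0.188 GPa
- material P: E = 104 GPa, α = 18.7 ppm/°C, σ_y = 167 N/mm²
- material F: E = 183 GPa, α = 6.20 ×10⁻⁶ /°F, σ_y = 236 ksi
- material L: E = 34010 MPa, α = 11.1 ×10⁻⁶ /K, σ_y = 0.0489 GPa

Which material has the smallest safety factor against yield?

material P

Converting E to GPa, α to ×10⁻⁶/K, σ_y to MPa, then σ and n for each:
  material R: E = 103.4, α = 11.4, σ_y = 188.0 → σ = 97.2 MPa, n = 1.93
  material P: E = 104.0, α = 18.7, σ_y = 167.0 → σ = 160 MPa, n = 1.04
  material F: E = 183.0, α = 11.2, σ_y = 1627 → σ = 168 MPa, n = 9.66
  material L: E = 34.01, α = 11.1, σ_y = 48.90 → σ = 31.1 MPa, n = 1.57
The minimum is material P at n = 1.04.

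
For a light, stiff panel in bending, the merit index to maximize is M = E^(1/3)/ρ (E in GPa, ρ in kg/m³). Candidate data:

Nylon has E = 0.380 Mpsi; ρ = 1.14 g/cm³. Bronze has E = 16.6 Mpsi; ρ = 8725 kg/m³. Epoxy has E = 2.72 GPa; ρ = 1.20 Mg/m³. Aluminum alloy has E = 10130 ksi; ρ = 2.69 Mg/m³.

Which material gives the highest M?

Putting every candidate on a common basis:
  nylon: E = 2.620 GPa, ρ = 1140 kg/m³
  bronze: E = 114.5 GPa, ρ = 8725 kg/m³
  epoxy: E = 2.720 GPa, ρ = 1200 kg/m³
  aluminum alloy: E = 69.84 GPa, ρ = 2690 kg/m³
  aluminum alloy: M = 1.53×10⁻³
  nylon: M = 1.21×10⁻³
  epoxy: M = 1.16×10⁻³
  bronze: M = 0.556×10⁻³
Aluminum alloy has the largest M.

aluminum alloy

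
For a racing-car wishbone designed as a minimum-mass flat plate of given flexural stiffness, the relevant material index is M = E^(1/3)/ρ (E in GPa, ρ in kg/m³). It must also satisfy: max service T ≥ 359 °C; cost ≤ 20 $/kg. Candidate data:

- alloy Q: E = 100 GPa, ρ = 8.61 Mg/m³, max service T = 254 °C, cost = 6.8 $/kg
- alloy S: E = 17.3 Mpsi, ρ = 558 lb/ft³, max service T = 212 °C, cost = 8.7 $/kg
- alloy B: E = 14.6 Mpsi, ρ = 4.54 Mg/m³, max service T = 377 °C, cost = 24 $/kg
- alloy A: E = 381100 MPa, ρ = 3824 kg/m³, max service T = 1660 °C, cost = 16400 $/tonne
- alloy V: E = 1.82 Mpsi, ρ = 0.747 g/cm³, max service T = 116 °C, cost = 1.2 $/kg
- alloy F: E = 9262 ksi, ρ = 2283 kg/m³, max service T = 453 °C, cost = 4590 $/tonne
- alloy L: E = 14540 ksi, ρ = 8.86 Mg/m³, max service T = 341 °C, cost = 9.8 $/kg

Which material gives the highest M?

alloy A

Screen on constraints: max service T ≥ 359 °C; cost ≤ 20 $/kg. Survivors: alloy A, alloy F.
Putting every candidate on a common basis:
  alloy A: E = 381.1 GPa, ρ = 3824 kg/m³
  alloy F: E = 63.86 GPa, ρ = 2283 kg/m³
  alloy A: M = 1.90×10⁻³
  alloy F: M = 1.75×10⁻³
Alloy A has the largest M.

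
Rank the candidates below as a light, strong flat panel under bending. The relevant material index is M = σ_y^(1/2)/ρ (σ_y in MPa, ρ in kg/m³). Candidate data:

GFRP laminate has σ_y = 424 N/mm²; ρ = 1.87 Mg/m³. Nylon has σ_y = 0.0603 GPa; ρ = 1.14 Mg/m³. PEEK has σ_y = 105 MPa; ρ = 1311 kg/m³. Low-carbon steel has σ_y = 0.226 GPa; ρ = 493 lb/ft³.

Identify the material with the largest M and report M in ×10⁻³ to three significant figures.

After converting to SI:
  GFRP laminate: σ_y = 424.0 MPa, ρ = 1870 kg/m³
  nylon: σ_y = 60.30 MPa, ρ = 1140 kg/m³
  PEEK: σ_y = 105.0 MPa, ρ = 1311 kg/m³
  low-carbon steel: σ_y = 226.0 MPa, ρ = 7897 kg/m³
  GFRP laminate: M = 11.0×10⁻³
  PEEK: M = 7.82×10⁻³
  nylon: M = 6.81×10⁻³
  low-carbon steel: M = 1.90×10⁻³
Highest index: GFRP laminate.

GFRP laminate, M = 11.0×10⁻³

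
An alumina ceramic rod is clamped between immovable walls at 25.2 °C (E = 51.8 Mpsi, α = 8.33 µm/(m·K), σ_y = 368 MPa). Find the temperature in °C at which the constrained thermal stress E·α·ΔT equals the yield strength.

149 °C

E = 51.8 Mpsi = 357.1 GPa.
E·α·ΔT = 368.0 MPa ⇒ ΔT = 368.0 / (357.1×10³ × 8.33×10⁻⁶) = 123.7 K.
T = 25.2 + 123.7 = 148.9 °C.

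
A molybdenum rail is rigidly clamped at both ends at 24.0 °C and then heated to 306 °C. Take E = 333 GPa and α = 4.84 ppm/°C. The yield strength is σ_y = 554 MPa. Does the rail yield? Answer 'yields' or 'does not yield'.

ΔT = 282.0 K. Constrained thermal stress σ = E·α·ΔT = 333.0×10³ MPa × 4.84×10⁻⁶ × 282.0 = 455 MPa (compressive).
Compare to σ_y = 554 MPa: σ < σ_y, so it does not yield.

does not yield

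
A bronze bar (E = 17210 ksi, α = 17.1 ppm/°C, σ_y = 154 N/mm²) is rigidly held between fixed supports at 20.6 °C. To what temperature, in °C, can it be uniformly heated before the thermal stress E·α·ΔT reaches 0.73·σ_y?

76.0 °C

E = 17210 ksi = 118.7 GPa.
σ_y = 154 N/mm² = 154.0 MPa.
E·α·ΔT = 112.4 MPa ⇒ ΔT = 112.4 / (118.7×10³ × 17.1×10⁻⁶) = 55.40 K.
T = 20.6 + 55.40 = 76.00 °C.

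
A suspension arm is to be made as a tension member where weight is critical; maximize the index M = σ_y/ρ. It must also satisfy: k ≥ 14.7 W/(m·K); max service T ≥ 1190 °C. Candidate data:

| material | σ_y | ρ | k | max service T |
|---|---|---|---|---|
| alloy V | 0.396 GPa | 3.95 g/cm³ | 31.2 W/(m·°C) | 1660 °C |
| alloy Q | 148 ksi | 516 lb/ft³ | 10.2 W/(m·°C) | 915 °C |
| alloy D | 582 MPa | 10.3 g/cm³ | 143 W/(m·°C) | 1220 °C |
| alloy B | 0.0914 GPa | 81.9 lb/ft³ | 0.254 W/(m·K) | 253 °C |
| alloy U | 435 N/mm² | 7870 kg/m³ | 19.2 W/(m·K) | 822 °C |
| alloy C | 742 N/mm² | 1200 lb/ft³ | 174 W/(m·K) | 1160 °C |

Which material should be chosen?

alloy V

Screen on constraints: k ≥ 14.7 W/(m·K); max service T ≥ 1190 °C. Survivors: alloy V, alloy D.
Putting every candidate on a common basis:
  alloy V: σ_y = 396.0 MPa, ρ = 3950 kg/m³
  alloy D: σ_y = 582.0 MPa, ρ = 10300 kg/m³
  alloy V: M = 100 kN·m/kg
  alloy D: M = 56.5 kN·m/kg
Alloy V ranks first.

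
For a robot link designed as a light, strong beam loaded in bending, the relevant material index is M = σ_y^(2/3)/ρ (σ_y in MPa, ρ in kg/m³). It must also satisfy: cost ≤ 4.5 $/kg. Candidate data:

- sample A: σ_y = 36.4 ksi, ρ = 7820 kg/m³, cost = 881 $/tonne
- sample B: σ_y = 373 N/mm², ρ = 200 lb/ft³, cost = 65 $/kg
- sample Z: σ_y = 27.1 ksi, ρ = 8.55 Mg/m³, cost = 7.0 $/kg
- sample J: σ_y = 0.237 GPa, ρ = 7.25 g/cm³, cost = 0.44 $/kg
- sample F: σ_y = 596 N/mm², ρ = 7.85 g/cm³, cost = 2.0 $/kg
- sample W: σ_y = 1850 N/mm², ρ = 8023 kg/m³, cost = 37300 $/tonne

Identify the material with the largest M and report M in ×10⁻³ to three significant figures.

Screen on constraints: cost ≤ 4.5 $/kg. Survivors: sample A, sample J, sample F.
After converting to SI:
  sample A: σ_y = 251.0 MPa, ρ = 7820 kg/m³
  sample J: σ_y = 237.0 MPa, ρ = 7250 kg/m³
  sample F: σ_y = 596.0 MPa, ρ = 7850 kg/m³
  sample F: M = 9.02×10⁻³
  sample J: M = 5.28×10⁻³
  sample A: M = 5.09×10⁻³
The maximum is for sample F.

sample F, M = 9.02×10⁻³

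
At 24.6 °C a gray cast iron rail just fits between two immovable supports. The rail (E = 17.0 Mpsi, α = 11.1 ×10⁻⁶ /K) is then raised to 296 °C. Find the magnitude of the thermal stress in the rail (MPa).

353 MPa

E = 17.0 Mpsi = 117.2 GPa.
ΔT = 271.4 K. Constrained thermal stress σ = E·α·ΔT = 117.2×10³ MPa × 11.1×10⁻⁶ × 271.4 = 353 MPa (compressive).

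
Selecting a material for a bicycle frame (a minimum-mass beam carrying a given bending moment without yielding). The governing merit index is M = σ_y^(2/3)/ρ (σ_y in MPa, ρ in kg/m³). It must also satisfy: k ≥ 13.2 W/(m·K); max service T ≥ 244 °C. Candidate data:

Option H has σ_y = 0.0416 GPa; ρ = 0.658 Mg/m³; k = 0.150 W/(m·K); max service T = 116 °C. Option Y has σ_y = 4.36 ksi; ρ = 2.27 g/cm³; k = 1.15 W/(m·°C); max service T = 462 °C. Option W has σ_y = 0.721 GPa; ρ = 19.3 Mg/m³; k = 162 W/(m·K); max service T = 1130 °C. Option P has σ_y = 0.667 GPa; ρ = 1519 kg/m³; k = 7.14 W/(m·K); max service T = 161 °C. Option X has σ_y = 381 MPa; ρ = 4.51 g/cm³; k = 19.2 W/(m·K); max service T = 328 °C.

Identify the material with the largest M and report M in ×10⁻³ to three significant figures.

Screen on constraints: k ≥ 13.2 W/(m·K); max service T ≥ 244 °C. Survivors: option W, option X.
In SI units:
  option W: σ_y = 721.0 MPa, ρ = 19300 kg/m³
  option X: σ_y = 381.0 MPa, ρ = 4510 kg/m³
  option X: M = 11.7×10⁻³
  option W: M = 4.17×10⁻³
Highest index: option X.

option X, M = 11.7×10⁻³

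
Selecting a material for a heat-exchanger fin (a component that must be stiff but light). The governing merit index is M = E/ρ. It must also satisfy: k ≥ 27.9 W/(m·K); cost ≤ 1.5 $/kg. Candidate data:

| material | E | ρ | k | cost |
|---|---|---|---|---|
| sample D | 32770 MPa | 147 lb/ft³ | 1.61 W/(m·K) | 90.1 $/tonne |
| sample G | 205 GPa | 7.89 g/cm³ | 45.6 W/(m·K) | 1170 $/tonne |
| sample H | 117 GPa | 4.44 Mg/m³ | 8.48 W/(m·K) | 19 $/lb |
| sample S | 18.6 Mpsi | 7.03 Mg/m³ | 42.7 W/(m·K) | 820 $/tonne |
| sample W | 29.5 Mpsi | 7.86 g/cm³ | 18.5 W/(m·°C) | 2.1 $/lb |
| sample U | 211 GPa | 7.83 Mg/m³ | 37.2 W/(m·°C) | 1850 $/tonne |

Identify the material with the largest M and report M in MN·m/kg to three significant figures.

sample G, M = 26.0 MN·m/kg

Screen on constraints: k ≥ 27.9 W/(m·K); cost ≤ 1.5 $/kg. Survivors: sample G, sample S.
Convert each candidate to consistent units, then evaluate M:
  sample G: E = 205.0 GPa, ρ = 7890 kg/m³
  sample S: E = 128.2 GPa, ρ = 7030 kg/m³
  sample G: M = 26.0 MN·m/kg
  sample S: M = 18.2 MN·m/kg
The maximum is for sample G.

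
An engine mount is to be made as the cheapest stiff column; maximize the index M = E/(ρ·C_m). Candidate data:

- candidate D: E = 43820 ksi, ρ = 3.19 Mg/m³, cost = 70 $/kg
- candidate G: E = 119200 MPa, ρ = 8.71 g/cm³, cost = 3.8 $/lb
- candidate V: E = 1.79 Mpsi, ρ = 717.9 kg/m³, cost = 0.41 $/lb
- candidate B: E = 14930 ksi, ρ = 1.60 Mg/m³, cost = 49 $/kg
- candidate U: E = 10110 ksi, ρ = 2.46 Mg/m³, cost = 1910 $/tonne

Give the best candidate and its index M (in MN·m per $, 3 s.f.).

Normalizing units and computing the index:
  candidate D: E = 302.1 GPa, ρ = 3190 kg/m³, cost = 70.00 $/kg
  candidate G: E = 119.2 GPa, ρ = 8710 kg/m³, cost = 8.377 $/kg
  candidate V: E = 12.34 GPa, ρ = 717.9 kg/m³, cost = 0.9039 $/kg
  candidate B: E = 102.9 GPa, ρ = 1600 kg/m³, cost = 49.00 $/kg
  candidate U: E = 69.71 GPa, ρ = 2460 kg/m³, cost = 1.910 $/kg
  candidate V: M = 19.0 MN·m per $
  candidate U: M = 14.8 MN·m per $
  candidate G: M = 1.63 MN·m per $
  candidate D: M = 1.35 MN·m per $
  candidate B: M = 1.31 MN·m per $
Candidate V has the largest M.

candidate V, M = 19.0 MN·m per $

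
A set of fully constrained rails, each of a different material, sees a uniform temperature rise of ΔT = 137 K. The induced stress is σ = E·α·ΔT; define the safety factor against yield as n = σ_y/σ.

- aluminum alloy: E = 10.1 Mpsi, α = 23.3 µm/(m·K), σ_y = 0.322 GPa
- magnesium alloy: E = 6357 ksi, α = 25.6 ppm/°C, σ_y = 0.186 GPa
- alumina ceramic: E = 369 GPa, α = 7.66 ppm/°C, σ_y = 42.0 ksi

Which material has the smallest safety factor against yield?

alumina ceramic

In consistent units (E in GPa, α in ×10⁻⁶/K, σ_y in MPa):
  aluminum alloy: E = 69.64, α = 23.3, σ_y = 322.0 → σ = 222 MPa, n = 1.45
  magnesium alloy: E = 43.83, α = 25.6, σ_y = 186.0 → σ = 154 MPa, n = 1.21
  alumina ceramic: E = 369.0, α = 7.66, σ_y = 289.6 → σ = 387 MPa, n = 0.748
The minimum is alumina ceramic at n = 0.748.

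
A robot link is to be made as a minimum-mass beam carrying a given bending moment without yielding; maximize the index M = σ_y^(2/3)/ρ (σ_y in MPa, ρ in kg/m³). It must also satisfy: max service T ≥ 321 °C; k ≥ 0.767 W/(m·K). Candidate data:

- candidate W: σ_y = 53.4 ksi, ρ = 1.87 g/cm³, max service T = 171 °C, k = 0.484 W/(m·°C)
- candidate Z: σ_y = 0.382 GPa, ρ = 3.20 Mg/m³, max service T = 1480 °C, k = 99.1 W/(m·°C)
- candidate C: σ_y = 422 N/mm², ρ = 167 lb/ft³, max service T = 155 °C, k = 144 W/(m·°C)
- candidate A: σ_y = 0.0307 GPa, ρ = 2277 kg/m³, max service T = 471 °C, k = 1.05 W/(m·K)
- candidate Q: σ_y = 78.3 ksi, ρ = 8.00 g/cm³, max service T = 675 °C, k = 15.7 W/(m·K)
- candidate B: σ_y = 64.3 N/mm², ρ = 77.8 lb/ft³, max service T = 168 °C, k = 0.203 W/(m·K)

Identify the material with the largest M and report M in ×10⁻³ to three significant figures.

candidate Z, M = 16.5×10⁻³

Screen on constraints: max service T ≥ 321 °C; k ≥ 0.767 W/(m·K). Survivors: candidate Z, candidate A, candidate Q.
In SI units:
  candidate Z: σ_y = 382.0 MPa, ρ = 3200 kg/m³
  candidate A: σ_y = 30.70 MPa, ρ = 2277 kg/m³
  candidate Q: σ_y = 539.9 MPa, ρ = 8000 kg/m³
  candidate Z: M = 16.5×10⁻³
  candidate Q: M = 8.29×10⁻³
  candidate A: M = 4.31×10⁻³
Candidate Z has the largest M.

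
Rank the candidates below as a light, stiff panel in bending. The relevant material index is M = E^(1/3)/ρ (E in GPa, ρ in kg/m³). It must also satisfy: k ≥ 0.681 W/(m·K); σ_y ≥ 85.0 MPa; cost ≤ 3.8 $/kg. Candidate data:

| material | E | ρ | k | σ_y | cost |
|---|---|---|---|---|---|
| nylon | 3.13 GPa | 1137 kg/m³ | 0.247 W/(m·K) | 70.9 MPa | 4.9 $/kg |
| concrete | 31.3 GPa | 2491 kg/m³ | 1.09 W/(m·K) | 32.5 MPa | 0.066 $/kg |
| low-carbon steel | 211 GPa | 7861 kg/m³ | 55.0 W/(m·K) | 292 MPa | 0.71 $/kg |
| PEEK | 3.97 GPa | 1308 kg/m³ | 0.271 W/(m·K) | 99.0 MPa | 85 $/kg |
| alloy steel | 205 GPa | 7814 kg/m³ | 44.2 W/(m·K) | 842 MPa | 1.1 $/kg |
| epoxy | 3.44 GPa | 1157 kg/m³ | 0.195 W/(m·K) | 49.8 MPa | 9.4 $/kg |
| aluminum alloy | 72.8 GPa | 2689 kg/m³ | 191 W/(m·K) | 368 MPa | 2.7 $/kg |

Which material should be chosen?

Screen on constraints: k ≥ 0.681 W/(m·K); σ_y ≥ 85.0 MPa; cost ≤ 3.8 $/kg. Survivors: low-carbon steel, alloy steel, aluminum alloy.
Per-candidate index values:
  aluminum alloy: M = 1.55×10⁻³
  low-carbon steel: M = 0.757×10⁻³
  alloy steel: M = 0.755×10⁻³
Highest index: aluminum alloy.

aluminum alloy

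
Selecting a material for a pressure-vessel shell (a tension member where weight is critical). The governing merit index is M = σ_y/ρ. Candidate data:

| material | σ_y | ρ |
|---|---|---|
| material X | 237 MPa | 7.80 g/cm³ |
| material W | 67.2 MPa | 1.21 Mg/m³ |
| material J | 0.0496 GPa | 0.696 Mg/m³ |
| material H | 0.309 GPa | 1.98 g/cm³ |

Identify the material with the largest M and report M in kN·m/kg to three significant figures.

In SI units:
  material X: σ_y = 237.0 MPa, ρ = 7800 kg/m³
  material W: σ_y = 67.20 MPa, ρ = 1210 kg/m³
  material J: σ_y = 49.60 MPa, ρ = 696.0 kg/m³
  material H: σ_y = 309.0 MPa, ρ = 1980 kg/m³
  material H: M = 156 kN·m/kg
  material J: M = 71.3 kN·m/kg
  material W: M = 55.5 kN·m/kg
  material X: M = 30.4 kN·m/kg
Material H ranks first.

material H, M = 156 kN·m/kg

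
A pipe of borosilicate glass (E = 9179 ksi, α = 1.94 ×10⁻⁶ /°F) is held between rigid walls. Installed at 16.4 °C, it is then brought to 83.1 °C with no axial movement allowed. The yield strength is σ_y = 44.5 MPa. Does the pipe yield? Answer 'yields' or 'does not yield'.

E = 9179 ksi = 63.29 GPa.
α = 1.94×10⁻⁶/°F × 9/5 = 3.49×10⁻⁶/K.
ΔT = 66.70 K. Constrained thermal stress σ = E·α·ΔT = 63.29×10³ MPa × 3.49×10⁻⁶ × 66.70 = 14.7 MPa (compressive).
Compare to σ_y = 44.5 MPa: σ < σ_y, so it does not yield.

does not yield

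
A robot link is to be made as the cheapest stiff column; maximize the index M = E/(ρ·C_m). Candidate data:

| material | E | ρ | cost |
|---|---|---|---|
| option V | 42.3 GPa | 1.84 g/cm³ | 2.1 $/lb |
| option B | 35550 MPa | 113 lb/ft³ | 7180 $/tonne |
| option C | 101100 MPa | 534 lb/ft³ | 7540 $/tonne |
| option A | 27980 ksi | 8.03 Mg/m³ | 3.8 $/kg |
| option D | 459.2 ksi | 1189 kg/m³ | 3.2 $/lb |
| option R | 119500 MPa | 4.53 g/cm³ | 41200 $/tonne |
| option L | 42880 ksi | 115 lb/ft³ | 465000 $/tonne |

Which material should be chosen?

Normalizing units and computing the index:
  option V: E = 42.30 GPa, ρ = 1840 kg/m³, cost = 4.630 $/kg
  option B: E = 35.55 GPa, ρ = 1810 kg/m³, cost = 7.180 $/kg
  option C: E = 101.1 GPa, ρ = 8554 kg/m³, cost = 7.540 $/kg
  option A: E = 192.9 GPa, ρ = 8030 kg/m³, cost = 3.800 $/kg
  option D: E = 3.166 GPa, ρ = 1189 kg/m³, cost = 7.055 $/kg
  option R: E = 119.5 GPa, ρ = 4530 kg/m³, cost = 41.20 $/kg
  option L: E = 295.6 GPa, ρ = 1842 kg/m³, cost = 465.0 $/kg
  option A: M = 6.32 MN·m per $
  option V: M = 4.97 MN·m per $
  option B: M = 2.74 MN·m per $
  option C: M = 1.57 MN·m per $
  option R: M = 0.640 MN·m per $
  option D: M = 0.377 MN·m per $
  option L: M = 0.345 MN·m per $
Option A ranks first.

option A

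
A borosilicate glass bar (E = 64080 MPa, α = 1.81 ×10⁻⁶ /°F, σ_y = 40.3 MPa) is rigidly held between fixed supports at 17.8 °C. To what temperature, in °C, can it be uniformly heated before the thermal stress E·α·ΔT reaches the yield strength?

211 °C

E = 64080 MPa = 64.08 GPa.
α = 1.81×10⁻⁶/°F × 9/5 = 3.26×10⁻⁶/K.
E·α·ΔT = 40.30 MPa ⇒ ΔT = 40.30 / (64.08×10³ × 3.26×10⁻⁶) = 193.0 K.
T = 17.8 + 193.0 = 210.8 °C.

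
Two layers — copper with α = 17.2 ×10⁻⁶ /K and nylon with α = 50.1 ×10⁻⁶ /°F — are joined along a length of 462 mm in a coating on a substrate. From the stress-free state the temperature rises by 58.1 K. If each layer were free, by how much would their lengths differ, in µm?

1960 µm

nylon: α = 50.1×10⁻⁶/°F × 9/5 = 90.2×10⁻⁶/K.
Δα = |17.2 − 90.2|×10⁻⁶/K = 73.0×10⁻⁶/K.
ΔL_mismatch = Δα·L·ΔT = 73.0×10⁻⁶ × 462.0 mm × 58.1 K = 1960 µm.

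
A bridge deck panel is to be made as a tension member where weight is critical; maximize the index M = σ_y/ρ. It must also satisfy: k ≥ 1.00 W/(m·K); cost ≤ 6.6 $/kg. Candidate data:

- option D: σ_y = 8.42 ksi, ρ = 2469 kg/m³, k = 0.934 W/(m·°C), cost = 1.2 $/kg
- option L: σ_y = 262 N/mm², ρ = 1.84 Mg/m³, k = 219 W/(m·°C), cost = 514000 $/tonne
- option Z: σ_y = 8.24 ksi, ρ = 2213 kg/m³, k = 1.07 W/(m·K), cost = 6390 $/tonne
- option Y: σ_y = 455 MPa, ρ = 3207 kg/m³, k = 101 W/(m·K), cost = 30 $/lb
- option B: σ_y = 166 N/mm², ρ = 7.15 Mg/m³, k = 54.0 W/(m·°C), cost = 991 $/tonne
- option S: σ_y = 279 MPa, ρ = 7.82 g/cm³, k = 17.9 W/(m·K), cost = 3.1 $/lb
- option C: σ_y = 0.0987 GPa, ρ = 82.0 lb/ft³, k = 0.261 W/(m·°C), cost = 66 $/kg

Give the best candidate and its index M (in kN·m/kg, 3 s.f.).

option Z, M = 25.7 kN·m/kg

Screen on constraints: k ≥ 1.00 W/(m·K); cost ≤ 6.6 $/kg. Survivors: option Z, option B.
In SI units:
  option Z: σ_y = 56.81 MPa, ρ = 2213 kg/m³
  option B: σ_y = 166.0 MPa, ρ = 7150 kg/m³
  option Z: M = 25.7 kN·m/kg
  option B: M = 23.2 kN·m/kg
Option Z has the largest M.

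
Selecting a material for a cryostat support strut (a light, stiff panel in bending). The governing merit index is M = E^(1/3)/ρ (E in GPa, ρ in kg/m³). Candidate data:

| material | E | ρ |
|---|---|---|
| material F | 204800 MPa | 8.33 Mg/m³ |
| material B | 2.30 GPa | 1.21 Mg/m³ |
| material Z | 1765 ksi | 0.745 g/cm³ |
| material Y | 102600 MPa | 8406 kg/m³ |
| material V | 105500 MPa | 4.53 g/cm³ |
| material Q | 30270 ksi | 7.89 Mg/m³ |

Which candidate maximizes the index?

material Z

After converting to SI:
  material F: E = 204.8 GPa, ρ = 8330 kg/m³
  material B: E = 2.300 GPa, ρ = 1210 kg/m³
  material Z: E = 12.17 GPa, ρ = 745.0 kg/m³
  material Y: E = 102.6 GPa, ρ = 8406 kg/m³
  material V: E = 105.5 GPa, ρ = 4530 kg/m³
  material Q: E = 208.7 GPa, ρ = 7890 kg/m³
  material Z: M = 3.09×10⁻³
  material B: M = 1.09×10⁻³
  material V: M = 1.04×10⁻³
  material Q: M = 0.752×10⁻³
  material F: M = 0.708×10⁻³
  material Y: M = 0.557×10⁻³
The maximum is for material Z.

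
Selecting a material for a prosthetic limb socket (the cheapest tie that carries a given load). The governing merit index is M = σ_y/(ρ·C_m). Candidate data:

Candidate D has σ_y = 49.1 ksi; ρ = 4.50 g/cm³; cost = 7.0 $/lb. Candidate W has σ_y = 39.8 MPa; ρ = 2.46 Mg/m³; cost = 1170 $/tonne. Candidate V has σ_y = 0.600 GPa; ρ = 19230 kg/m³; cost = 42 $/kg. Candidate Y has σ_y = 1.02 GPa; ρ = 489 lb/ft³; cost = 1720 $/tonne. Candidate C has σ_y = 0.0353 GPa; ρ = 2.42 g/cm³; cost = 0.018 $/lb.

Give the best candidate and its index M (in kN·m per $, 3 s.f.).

candidate C, M = 368 kN·m per $

Convert each candidate to consistent units, then evaluate M:
  candidate D: σ_y = 338.5 MPa, ρ = 4500 kg/m³, cost = 15.43 $/kg
  candidate W: σ_y = 39.80 MPa, ρ = 2460 kg/m³, cost = 1.170 $/kg
  candidate V: σ_y = 600.0 MPa, ρ = 19230 kg/m³, cost = 42.00 $/kg
  candidate Y: σ_y = 1020 MPa, ρ = 7833 kg/m³, cost = 1.720 $/kg
  candidate C: σ_y = 35.30 MPa, ρ = 2420 kg/m³, cost = 0.03968 $/kg
  candidate C: M = 368 kN·m per $
  candidate Y: M = 75.7 kN·m per $
  candidate W: M = 13.8 kN·m per $
  candidate D: M = 4.87 kN·m per $
  candidate V: M = 0.743 kN·m per $
Highest index: candidate C.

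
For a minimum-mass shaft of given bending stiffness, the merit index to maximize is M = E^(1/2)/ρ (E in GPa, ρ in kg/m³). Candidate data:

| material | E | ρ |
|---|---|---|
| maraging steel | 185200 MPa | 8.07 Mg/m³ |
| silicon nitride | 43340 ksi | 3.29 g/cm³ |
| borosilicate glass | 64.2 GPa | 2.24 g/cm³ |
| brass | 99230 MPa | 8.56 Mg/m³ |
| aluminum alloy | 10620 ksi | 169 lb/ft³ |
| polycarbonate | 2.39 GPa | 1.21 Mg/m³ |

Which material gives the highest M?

silicon nitride

After converting to SI:
  maraging steel: E = 185.2 GPa, ρ = 8070 kg/m³
  silicon nitride: E = 298.8 GPa, ρ = 3290 kg/m³
  borosilicate glass: E = 64.20 GPa, ρ = 2240 kg/m³
  brass: E = 99.23 GPa, ρ = 8560 kg/m³
  aluminum alloy: E = 73.22 GPa, ρ = 2707 kg/m³
  polycarbonate: E = 2.390 GPa, ρ = 1210 kg/m³
  silicon nitride: M = 5.25×10⁻³
  borosilicate glass: M = 3.58×10⁻³
  aluminum alloy: M = 3.16×10⁻³
  maraging steel: M = 1.69×10⁻³
  polycarbonate: M = 1.28×10⁻³
  brass: M = 1.16×10⁻³
Silicon nitride ranks first.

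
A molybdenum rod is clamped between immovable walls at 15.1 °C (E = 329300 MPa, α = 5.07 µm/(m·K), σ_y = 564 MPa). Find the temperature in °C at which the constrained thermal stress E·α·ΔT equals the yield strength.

E = 329300 MPa = 329.3 GPa.
E·α·ΔT = 564.0 MPa ⇒ ΔT = 564.0 / (329.3×10³ × 5.07×10⁻⁶) = 337.8 K.
T = 15.1 + 337.8 = 352.9 °C.

353 °C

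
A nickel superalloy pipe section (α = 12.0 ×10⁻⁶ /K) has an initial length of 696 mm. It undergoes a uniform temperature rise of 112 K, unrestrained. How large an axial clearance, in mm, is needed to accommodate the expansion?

0.935 mm

ΔL = α·L₀·ΔT = 12.0×10⁻⁶ × 696 mm × 112.0 K = 0.935 mm.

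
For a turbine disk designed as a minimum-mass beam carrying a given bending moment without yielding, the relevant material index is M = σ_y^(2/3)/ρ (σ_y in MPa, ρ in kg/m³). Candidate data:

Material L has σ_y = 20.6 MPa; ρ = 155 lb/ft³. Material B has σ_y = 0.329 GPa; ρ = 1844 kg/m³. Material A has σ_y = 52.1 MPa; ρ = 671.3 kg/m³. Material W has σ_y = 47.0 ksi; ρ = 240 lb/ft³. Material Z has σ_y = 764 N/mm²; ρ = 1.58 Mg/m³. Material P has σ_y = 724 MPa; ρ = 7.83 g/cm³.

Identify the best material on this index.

material Z

In SI units:
  material L: σ_y = 20.60 MPa, ρ = 2483 kg/m³
  material B: σ_y = 329.0 MPa, ρ = 1844 kg/m³
  material A: σ_y = 52.10 MPa, ρ = 671.3 kg/m³
  material W: σ_y = 324.1 MPa, ρ = 3844 kg/m³
  material Z: σ_y = 764.0 MPa, ρ = 1580 kg/m³
  material P: σ_y = 724.0 MPa, ρ = 7830 kg/m³
  material Z: M = 52.9×10⁻³
  material B: M = 25.8×10⁻³
  material A: M = 20.8×10⁻³
  material W: M = 12.3×10⁻³
  material P: M = 10.3×10⁻³
  material L: M = 3.03×10⁻³
Highest index: material Z.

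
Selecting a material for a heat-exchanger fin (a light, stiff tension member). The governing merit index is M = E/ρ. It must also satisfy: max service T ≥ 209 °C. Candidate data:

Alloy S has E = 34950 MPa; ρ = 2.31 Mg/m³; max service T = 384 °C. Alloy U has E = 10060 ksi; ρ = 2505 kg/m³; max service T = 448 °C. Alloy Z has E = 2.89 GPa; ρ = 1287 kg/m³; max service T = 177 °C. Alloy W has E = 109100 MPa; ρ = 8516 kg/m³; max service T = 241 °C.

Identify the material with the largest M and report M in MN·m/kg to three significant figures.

alloy U, M = 27.7 MN·m/kg

Screen on constraints: max service T ≥ 209 °C. Survivors: alloy S, alloy U, alloy W.
Normalizing units and computing the index:
  alloy S: E = 34.95 GPa, ρ = 2310 kg/m³
  alloy U: E = 69.36 GPa, ρ = 2505 kg/m³
  alloy W: E = 109.1 GPa, ρ = 8516 kg/m³
  alloy U: M = 27.7 MN·m/kg
  alloy S: M = 15.1 MN·m/kg
  alloy W: M = 12.8 MN·m/kg
The maximum is for alloy U.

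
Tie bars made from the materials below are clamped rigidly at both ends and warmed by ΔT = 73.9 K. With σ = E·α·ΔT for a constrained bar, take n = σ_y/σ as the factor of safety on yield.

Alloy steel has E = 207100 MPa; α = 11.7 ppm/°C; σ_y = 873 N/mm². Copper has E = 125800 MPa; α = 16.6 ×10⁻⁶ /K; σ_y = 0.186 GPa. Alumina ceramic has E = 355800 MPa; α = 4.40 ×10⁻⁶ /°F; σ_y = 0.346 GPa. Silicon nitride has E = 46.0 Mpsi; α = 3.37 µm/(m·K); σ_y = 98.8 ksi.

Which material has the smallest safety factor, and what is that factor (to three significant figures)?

copper, n = 1.21

With everything in SI (GPa, ×10⁻⁶/K, MPa):
  alloy steel: E = 207.1, α = 11.7, σ_y = 873.0 → σ = 179 MPa, n = 4.88
  copper: E = 125.8, α = 16.6, σ_y = 186.0 → σ = 154 MPa, n = 1.21
  alumina ceramic: E = 355.8, α = 7.92, σ_y = 346.0 → σ = 208 MPa, n = 1.66
  silicon nitride: E = 317.2, α = 3.37, σ_y = 681.2 → σ = 79.0 MPa, n = 8.62
The minimum is copper at n = 1.21.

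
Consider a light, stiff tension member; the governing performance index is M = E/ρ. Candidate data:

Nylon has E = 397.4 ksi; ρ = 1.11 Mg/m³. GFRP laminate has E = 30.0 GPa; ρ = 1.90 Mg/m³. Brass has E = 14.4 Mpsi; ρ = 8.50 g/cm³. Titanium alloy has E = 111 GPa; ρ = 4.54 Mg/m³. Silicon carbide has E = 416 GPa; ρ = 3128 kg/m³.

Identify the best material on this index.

Putting every candidate on a common basis:
  nylon: E = 2.740 GPa, ρ = 1110 kg/m³
  GFRP laminate: E = 30.00 GPa, ρ = 1900 kg/m³
  brass: E = 99.28 GPa, ρ = 8500 kg/m³
  titanium alloy: E = 111.0 GPa, ρ = 4540 kg/m³
  silicon carbide: E = 416.0 GPa, ρ = 3128 kg/m³
  silicon carbide: M = 133 MN·m/kg
  titanium alloy: M = 24.4 MN·m/kg
  GFRP laminate: M = 15.8 MN·m/kg
  brass: M = 11.7 MN·m/kg
  nylon: M = 2.47 MN·m/kg
Silicon carbide ranks first.

silicon carbide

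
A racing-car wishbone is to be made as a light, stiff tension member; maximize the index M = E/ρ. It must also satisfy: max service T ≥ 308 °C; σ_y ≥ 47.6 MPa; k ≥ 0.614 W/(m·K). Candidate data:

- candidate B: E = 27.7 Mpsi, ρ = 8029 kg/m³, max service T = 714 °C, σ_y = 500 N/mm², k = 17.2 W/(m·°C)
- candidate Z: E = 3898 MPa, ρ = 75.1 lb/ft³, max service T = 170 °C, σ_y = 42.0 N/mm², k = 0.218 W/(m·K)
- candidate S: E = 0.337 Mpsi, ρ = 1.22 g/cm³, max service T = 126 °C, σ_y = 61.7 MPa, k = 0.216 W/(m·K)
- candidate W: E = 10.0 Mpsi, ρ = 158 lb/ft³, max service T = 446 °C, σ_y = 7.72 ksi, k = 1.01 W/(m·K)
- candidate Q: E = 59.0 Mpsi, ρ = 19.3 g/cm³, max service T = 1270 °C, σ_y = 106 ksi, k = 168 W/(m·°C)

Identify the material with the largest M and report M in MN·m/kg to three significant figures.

candidate W, M = 27.2 MN·m/kg

Screen on constraints: max service T ≥ 308 °C; σ_y ≥ 47.6 MPa; k ≥ 0.614 W/(m·K). Survivors: candidate B, candidate W, candidate Q.
Putting every candidate on a common basis:
  candidate B: E = 191.0 GPa, ρ = 8029 kg/m³
  candidate W: E = 68.95 GPa, ρ = 2531 kg/m³
  candidate Q: E = 406.8 GPa, ρ = 19300 kg/m³
  candidate W: M = 27.2 MN·m/kg
  candidate B: M = 23.8 MN·m/kg
  candidate Q: M = 21.1 MN·m/kg
The maximum is for candidate W.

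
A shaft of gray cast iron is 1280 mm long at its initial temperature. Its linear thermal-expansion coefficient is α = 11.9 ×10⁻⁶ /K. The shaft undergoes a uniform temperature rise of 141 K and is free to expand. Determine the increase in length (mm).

2.15 mm

ΔL = α·L₀·ΔT = 11.9×10⁻⁶ × 1280 mm × 141.0 K = 2.15 mm.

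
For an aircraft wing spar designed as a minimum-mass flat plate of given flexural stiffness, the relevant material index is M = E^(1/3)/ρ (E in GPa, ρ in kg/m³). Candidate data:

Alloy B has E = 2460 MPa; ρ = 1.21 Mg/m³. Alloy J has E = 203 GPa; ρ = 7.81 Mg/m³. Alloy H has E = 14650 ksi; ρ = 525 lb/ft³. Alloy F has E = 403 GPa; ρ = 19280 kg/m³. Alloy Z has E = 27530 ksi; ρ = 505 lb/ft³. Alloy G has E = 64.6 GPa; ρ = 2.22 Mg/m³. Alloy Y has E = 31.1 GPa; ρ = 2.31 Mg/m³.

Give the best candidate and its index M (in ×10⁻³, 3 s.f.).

alloy G, M = 1.81×10⁻³

Convert each candidate to consistent units, then evaluate M:
  alloy B: E = 2.460 GPa, ρ = 1210 kg/m³
  alloy J: E = 203.0 GPa, ρ = 7810 kg/m³
  alloy H: E = 101.0 GPa, ρ = 8410 kg/m³
  alloy F: E = 403.0 GPa, ρ = 19280 kg/m³
  alloy Z: E = 189.8 GPa, ρ = 8089 kg/m³
  alloy G: E = 64.60 GPa, ρ = 2220 kg/m³
  alloy Y: E = 31.10 GPa, ρ = 2310 kg/m³
  alloy G: M = 1.81×10⁻³
  alloy Y: M = 1.36×10⁻³
  alloy B: M = 1.12×10⁻³
  alloy J: M = 0.753×10⁻³
  alloy Z: M = 0.710×10⁻³
  alloy H: M = 0.554×10⁻³
  alloy F: M = 0.383×10⁻³
Alloy G ranks first.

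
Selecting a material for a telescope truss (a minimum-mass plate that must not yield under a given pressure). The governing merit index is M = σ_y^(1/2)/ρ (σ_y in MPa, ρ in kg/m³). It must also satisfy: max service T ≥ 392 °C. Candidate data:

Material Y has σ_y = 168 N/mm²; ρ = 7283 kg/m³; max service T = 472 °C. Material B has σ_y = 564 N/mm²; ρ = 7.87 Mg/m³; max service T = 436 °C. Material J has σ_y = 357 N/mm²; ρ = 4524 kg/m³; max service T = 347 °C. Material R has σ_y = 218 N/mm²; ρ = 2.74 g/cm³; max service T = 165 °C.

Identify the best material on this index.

Screen on constraints: max service T ≥ 392 °C. Survivors: material Y, material B.
Normalizing units and computing the index:
  material Y: σ_y = 168.0 MPa, ρ = 7283 kg/m³
  material B: σ_y = 564.0 MPa, ρ = 7870 kg/m³
  material B: M = 3.02×10⁻³
  material Y: M = 1.78×10⁻³
Material B has the largest M.

material B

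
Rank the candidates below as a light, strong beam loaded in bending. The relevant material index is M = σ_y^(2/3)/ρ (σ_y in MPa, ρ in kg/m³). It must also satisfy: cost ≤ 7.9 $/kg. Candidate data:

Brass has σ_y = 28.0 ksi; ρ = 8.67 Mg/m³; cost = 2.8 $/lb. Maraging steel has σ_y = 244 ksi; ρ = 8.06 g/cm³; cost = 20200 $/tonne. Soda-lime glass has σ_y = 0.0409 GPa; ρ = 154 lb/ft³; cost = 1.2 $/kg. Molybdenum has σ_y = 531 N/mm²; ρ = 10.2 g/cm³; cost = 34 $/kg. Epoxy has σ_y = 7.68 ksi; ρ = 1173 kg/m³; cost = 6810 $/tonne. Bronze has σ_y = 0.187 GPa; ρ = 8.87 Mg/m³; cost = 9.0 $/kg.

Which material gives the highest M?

Screen on constraints: cost ≤ 7.9 $/kg. Survivors: brass, soda-lime glass, epoxy.
After converting to SI:
  brass: σ_y = 193.1 MPa, ρ = 8670 kg/m³
  soda-lime glass: σ_y = 40.90 MPa, ρ = 2467 kg/m³
  epoxy: σ_y = 52.95 MPa, ρ = 1173 kg/m³
  epoxy: M = 12.0×10⁻³
  soda-lime glass: M = 4.81×10⁻³
  brass: M = 3.85×10⁻³
Epoxy has the largest M.

epoxy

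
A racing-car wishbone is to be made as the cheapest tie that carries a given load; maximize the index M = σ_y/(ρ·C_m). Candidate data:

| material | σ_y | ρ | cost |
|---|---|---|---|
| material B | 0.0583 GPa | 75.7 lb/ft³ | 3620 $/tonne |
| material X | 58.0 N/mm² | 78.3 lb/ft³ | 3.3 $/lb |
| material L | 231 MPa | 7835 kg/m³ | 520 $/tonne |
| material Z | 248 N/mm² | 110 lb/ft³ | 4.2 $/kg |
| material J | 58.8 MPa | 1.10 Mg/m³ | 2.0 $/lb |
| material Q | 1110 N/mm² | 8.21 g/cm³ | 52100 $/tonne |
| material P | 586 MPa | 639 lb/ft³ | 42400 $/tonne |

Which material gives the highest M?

material L

Putting every candidate on a common basis:
  material B: σ_y = 58.30 MPa, ρ = 1213 kg/m³, cost = 3.620 $/kg
  material X: σ_y = 58.00 MPa, ρ = 1254 kg/m³, cost = 7.275 $/kg
  material L: σ_y = 231.0 MPa, ρ = 7835 kg/m³, cost = 0.5200 $/kg
  material Z: σ_y = 248.0 MPa, ρ = 1762 kg/m³, cost = 4.200 $/kg
  material J: σ_y = 58.80 MPa, ρ = 1100 kg/m³, cost = 4.409 $/kg
  material Q: σ_y = 1110 MPa, ρ = 8210 kg/m³, cost = 52.10 $/kg
  material P: σ_y = 586.0 MPa, ρ = 10240 kg/m³, cost = 42.40 $/kg
  material L: M = 56.7 kN·m per $
  material Z: M = 33.5 kN·m per $
  material B: M = 13.3 kN·m per $
  material J: M = 12.1 kN·m per $
  material X: M = 6.36 kN·m per $
  material Q: M = 2.60 kN·m per $
  material P: M = 1.35 kN·m per $
The maximum is for material L.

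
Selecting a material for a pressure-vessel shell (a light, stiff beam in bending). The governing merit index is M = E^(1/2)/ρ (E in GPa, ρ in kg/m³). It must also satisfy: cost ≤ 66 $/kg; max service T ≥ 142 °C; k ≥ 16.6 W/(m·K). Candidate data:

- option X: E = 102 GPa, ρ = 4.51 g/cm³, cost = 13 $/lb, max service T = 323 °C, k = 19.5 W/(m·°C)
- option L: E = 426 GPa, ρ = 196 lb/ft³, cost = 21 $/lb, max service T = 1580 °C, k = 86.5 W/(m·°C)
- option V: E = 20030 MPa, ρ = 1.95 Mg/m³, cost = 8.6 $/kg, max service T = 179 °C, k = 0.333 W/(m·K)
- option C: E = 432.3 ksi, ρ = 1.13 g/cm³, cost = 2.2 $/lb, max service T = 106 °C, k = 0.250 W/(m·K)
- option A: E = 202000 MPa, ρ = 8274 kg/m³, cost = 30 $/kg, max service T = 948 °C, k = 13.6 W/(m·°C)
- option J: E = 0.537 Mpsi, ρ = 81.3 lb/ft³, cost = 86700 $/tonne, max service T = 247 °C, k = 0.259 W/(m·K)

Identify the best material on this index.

option L

Screen on constraints: cost ≤ 66 $/kg; max service T ≥ 142 °C; k ≥ 16.6 W/(m·K). Survivors: option X, option L.
In SI units:
  option X: E = 102.0 GPa, ρ = 4510 kg/m³
  option L: E = 426.0 GPa, ρ = 3140 kg/m³
  option L: M = 6.57×10⁻³
  option X: M = 2.24×10⁻³
Option L has the largest M.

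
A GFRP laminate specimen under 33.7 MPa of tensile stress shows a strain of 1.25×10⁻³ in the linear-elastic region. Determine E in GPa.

27.0 GPa

E = σ/ε = 33.7 MPa / 1.25×10⁻³ = 26960 MPa = 27.0 GPa.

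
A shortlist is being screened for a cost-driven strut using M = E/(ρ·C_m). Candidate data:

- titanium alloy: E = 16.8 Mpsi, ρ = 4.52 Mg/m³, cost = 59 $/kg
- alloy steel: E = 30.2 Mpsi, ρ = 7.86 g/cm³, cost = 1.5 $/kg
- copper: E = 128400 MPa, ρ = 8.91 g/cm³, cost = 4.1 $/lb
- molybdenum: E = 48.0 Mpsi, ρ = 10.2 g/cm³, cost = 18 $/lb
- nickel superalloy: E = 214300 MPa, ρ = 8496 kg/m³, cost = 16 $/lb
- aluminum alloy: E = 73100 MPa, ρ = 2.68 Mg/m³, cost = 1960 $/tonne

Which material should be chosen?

In SI units:
  titanium alloy: E = 115.8 GPa, ρ = 4520 kg/m³, cost = 59.00 $/kg
  alloy steel: E = 208.2 GPa, ρ = 7860 kg/m³, cost = 1.500 $/kg
  copper: E = 128.4 GPa, ρ = 8910 kg/m³, cost = 9.039 $/kg
  molybdenum: E = 330.9 GPa, ρ = 10200 kg/m³, cost = 39.68 $/kg
  nickel superalloy: E = 214.3 GPa, ρ = 8496 kg/m³, cost = 35.27 $/kg
  aluminum alloy: E = 73.10 GPa, ρ = 2680 kg/m³, cost = 1.960 $/kg
  alloy steel: M = 17.7 MN·m per $
  aluminum alloy: M = 13.9 MN·m per $
  copper: M = 1.59 MN·m per $
  molybdenum: M = 0.818 MN·m per $
  nickel superalloy: M = 0.715 MN·m per $
  titanium alloy: M = 0.434 MN·m per $
The maximum is for alloy steel.

alloy steel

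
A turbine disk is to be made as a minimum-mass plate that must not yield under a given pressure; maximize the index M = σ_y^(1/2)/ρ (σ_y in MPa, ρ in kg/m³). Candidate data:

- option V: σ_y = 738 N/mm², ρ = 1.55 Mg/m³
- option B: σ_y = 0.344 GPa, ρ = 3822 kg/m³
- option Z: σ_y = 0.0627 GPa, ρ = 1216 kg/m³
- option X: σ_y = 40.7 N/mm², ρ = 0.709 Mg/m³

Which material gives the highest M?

option V

Convert each candidate to consistent units, then evaluate M:
  option V: σ_y = 738.0 MPa, ρ = 1550 kg/m³
  option B: σ_y = 344.0 MPa, ρ = 3822 kg/m³
  option Z: σ_y = 62.70 MPa, ρ = 1216 kg/m³
  option X: σ_y = 40.70 MPa, ρ = 709.0 kg/m³
  option V: M = 17.5×10⁻³
  option X: M = 9.00×10⁻³
  option Z: M = 6.51×10⁻³
  option B: M = 4.85×10⁻³
The maximum is for option V.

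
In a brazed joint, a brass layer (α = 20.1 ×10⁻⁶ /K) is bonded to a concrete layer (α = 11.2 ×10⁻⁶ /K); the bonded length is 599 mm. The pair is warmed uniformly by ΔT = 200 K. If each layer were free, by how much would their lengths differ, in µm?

1070 µm

Δα = |20.1 − 11.2|×10⁻⁶/K = 8.90×10⁻⁶/K.
ΔL_mismatch = Δα·L·ΔT = 8.90×10⁻⁶ × 599.0 mm × 200.0 K = 1070 µm.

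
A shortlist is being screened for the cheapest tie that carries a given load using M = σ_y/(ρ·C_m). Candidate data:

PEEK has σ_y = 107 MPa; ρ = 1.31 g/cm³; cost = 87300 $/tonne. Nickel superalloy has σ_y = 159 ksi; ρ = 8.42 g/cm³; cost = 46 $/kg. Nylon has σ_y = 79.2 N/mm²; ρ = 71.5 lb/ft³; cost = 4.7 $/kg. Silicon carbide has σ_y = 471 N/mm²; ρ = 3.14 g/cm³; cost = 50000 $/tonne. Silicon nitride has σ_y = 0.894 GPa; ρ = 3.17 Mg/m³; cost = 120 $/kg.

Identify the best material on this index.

nylon

In SI units:
  PEEK: σ_y = 107.0 MPa, ρ = 1310 kg/m³, cost = 87.30 $/kg
  nickel superalloy: σ_y = 1096 MPa, ρ = 8420 kg/m³, cost = 46.00 $/kg
  nylon: σ_y = 79.20 MPa, ρ = 1145 kg/m³, cost = 4.700 $/kg
  silicon carbide: σ_y = 471.0 MPa, ρ = 3140 kg/m³, cost = 50.00 $/kg
  silicon nitride: σ_y = 894.0 MPa, ρ = 3170 kg/m³, cost = 120.0 $/kg
  nylon: M = 14.7 kN·m per $
  silicon carbide: M = 3.00 kN·m per $
  nickel superalloy: M = 2.83 kN·m per $
  silicon nitride: M = 2.35 kN·m per $
  PEEK: M = 0.936 kN·m per $
Highest index: nylon.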